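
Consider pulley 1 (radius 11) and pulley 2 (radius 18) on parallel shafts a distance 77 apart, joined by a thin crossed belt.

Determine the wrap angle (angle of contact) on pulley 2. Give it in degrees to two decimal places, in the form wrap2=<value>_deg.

crossed belt: β = asin((r1+r2)/C) = asin(29/77) = 22.1247°
wrap1 = wrap2 = π + 2β = 224.2494°

wrap2=224.25_deg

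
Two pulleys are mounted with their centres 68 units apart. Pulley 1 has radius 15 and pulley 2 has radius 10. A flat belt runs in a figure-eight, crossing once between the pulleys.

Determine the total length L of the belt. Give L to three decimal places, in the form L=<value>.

L=223.839

crossed belt: β = asin((r1+r2)/C) = asin(25/68) = 21.5706°
wrap1 = wrap2 = π + 2β = 223.1412°
tangent length = C·cosβ = 63.2376
L = (r1+r2)·wrap + 2·C·cosβ = 25·3.8945 + 2·63.2376 = 223.8390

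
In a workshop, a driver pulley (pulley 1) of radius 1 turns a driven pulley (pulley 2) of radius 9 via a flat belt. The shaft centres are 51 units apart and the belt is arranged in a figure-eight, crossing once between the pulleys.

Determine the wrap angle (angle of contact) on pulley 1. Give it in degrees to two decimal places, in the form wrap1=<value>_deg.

crossed belt: β = asin((r1+r2)/C) = asin(10/51) = 11.3077°
wrap1 = wrap2 = π + 2β = 202.6155°

wrap1=202.62_deg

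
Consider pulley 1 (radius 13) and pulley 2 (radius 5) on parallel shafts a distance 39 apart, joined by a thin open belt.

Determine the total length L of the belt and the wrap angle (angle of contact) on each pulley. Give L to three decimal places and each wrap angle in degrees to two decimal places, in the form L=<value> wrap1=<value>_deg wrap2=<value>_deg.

L=136.196 wrap1=203.67_deg wrap2=156.33_deg

open belt: β = asin((r2−r1)/C) = asin(-8/39) = -11.8370°
wrap1 = π − 2β = 203.6740°
wrap2 = π + 2β = 156.3260°
tangent length = C·cosβ = 38.1707
L = r1·wrap1 + r2·wrap2 + 2·C·cosβ = 13·3.5548 + 5·2.7284 + 2·38.1707 = 136.1955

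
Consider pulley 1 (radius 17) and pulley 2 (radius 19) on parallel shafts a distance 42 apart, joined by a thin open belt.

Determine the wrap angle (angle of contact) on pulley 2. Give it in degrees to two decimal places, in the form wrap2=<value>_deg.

wrap2=185.46_deg

open belt: β = asin((r2−r1)/C) = asin(2/42) = 2.7294°
wrap1 = π − 2β = 174.5412°
wrap2 = π + 2β = 185.4588°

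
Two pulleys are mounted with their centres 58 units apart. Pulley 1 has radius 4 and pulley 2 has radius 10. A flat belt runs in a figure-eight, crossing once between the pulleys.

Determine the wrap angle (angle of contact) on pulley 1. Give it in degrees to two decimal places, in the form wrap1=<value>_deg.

crossed belt: β = asin((r1+r2)/C) = asin(14/58) = 13.9680°
wrap1 = wrap2 = π + 2β = 207.9359°

wrap1=207.94_deg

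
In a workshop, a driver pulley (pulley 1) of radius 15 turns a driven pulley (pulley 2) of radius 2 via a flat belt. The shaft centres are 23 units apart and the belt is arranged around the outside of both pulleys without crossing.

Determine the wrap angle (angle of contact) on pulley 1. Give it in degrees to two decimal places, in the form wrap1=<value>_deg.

open belt: β = asin((r2−r1)/C) = asin(-13/23) = -34.4174°
wrap1 = π − 2β = 248.8348°
wrap2 = π + 2β = 111.1652°

wrap1=248.83_deg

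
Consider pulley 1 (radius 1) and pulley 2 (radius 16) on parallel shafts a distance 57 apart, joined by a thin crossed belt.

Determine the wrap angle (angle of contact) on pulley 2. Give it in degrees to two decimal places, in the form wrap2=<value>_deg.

wrap2=214.70_deg

crossed belt: β = asin((r1+r2)/C) = asin(17/57) = 17.3523°
wrap1 = wrap2 = π + 2β = 214.7045°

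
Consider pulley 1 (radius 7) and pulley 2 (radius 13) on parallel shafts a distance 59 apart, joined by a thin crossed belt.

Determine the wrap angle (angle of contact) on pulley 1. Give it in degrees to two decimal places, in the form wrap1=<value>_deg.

wrap1=219.63_deg

crossed belt: β = asin((r1+r2)/C) = asin(20/59) = 19.8149°
wrap1 = wrap2 = π + 2β = 219.6299°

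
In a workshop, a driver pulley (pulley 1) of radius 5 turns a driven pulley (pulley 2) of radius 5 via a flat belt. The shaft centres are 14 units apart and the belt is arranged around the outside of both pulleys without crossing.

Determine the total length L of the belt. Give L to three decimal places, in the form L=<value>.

open belt: β = asin((r2−r1)/C) = asin(0/14) = 0.0000°
wrap1 = π − 2β = 180.0000°
wrap2 = π + 2β = 180.0000°
tangent length = C·cosβ = 14.0000
L = r1·wrap1 + r2·wrap2 + 2·C·cosβ = 5·3.1416 + 5·3.1416 + 2·14.0000 = 59.4159

L=59.416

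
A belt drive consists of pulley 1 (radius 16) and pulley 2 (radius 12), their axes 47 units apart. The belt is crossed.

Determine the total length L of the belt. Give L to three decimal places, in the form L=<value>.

L=199.202

crossed belt: β = asin((r1+r2)/C) = asin(28/47) = 36.5657°
wrap1 = wrap2 = π + 2β = 253.1315°
tangent length = C·cosβ = 37.7492
L = (r1+r2)·wrap + 2·C·cosβ = 28·4.4180 + 2·37.7492 = 199.2017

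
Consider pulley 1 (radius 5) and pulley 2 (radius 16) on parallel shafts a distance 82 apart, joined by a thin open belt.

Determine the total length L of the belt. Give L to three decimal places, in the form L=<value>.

open belt: β = asin((r2−r1)/C) = asin(11/82) = 7.7093°
wrap1 = π − 2β = 164.5815°
wrap2 = π + 2β = 195.4185°
tangent length = C·cosβ = 81.2588
L = r1·wrap1 + r2·wrap2 + 2·C·cosβ = 5·2.8725 + 16·3.4107 + 2·81.2588 = 231.4513

L=231.451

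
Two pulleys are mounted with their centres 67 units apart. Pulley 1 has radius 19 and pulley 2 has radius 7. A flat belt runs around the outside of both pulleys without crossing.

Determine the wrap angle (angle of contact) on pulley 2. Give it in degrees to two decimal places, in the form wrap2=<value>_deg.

open belt: β = asin((r2−r1)/C) = asin(-12/67) = -10.3176°
wrap1 = π − 2β = 200.6352°
wrap2 = π + 2β = 159.3648°

wrap2=159.36_deg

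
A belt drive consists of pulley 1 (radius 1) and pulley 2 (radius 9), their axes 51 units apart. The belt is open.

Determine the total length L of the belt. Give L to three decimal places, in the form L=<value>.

open belt: β = asin((r2−r1)/C) = asin(8/51) = 9.0248°
wrap1 = π − 2β = 161.9503°
wrap2 = π + 2β = 198.0497°
tangent length = C·cosβ = 50.3686
L = r1·wrap1 + r2·wrap2 + 2·C·cosβ = 1·2.8266 + 9·3.4566 + 2·50.3686 = 134.6734

L=134.673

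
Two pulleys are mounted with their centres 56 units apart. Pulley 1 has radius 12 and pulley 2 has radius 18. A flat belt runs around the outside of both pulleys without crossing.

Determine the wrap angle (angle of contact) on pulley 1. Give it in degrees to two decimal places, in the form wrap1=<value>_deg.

wrap1=167.70_deg

open belt: β = asin((r2−r1)/C) = asin(6/56) = 6.1506°
wrap1 = π − 2β = 167.6987°
wrap2 = π + 2β = 192.3013°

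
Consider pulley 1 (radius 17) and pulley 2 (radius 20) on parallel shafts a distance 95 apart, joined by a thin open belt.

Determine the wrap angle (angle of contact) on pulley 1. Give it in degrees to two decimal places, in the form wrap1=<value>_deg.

wrap1=176.38_deg

open belt: β = asin((r2−r1)/C) = asin(3/95) = 1.8096°
wrap1 = π − 2β = 176.3807°
wrap2 = π + 2β = 183.6193°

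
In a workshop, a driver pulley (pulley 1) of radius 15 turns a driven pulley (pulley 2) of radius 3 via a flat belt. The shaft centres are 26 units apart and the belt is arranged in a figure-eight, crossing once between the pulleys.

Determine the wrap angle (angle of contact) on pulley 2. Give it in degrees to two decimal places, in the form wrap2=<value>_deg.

wrap2=267.63_deg

crossed belt: β = asin((r1+r2)/C) = asin(18/26) = 43.8131°
wrap1 = wrap2 = π + 2β = 267.6261°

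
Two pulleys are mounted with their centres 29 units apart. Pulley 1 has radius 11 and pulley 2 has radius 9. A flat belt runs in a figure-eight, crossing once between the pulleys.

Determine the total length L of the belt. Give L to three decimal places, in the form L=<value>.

L=135.272

crossed belt: β = asin((r1+r2)/C) = asin(20/29) = 43.6028°
wrap1 = wrap2 = π + 2β = 267.2056°
tangent length = C·cosβ = 21.0000
L = (r1+r2)·wrap + 2·C·cosβ = 20·4.6636 + 2·21.0000 = 135.2724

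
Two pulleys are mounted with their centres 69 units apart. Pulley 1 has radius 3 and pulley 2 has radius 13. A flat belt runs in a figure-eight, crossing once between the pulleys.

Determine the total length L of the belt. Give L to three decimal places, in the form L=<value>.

crossed belt: β = asin((r1+r2)/C) = asin(16/69) = 13.4080°
wrap1 = wrap2 = π + 2β = 206.8160°
tangent length = C·cosβ = 67.1193
L = (r1+r2)·wrap + 2·C·cosβ = 16·3.6096 + 2·67.1193 = 191.9925

L=191.993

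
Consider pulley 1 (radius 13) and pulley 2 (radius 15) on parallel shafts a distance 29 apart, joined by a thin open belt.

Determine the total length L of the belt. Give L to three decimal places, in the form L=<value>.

open belt: β = asin((r2−r1)/C) = asin(2/29) = 3.9546°
wrap1 = π − 2β = 172.0909°
wrap2 = π + 2β = 187.9091°
tangent length = C·cosβ = 28.9310
L = r1·wrap1 + r2·wrap2 + 2·C·cosβ = 13·3.0036 + 15·3.2796 + 2·28.9310 = 146.1026

L=146.103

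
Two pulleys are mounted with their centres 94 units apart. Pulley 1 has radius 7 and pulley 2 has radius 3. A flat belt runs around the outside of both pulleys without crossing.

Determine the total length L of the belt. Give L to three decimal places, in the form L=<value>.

open belt: β = asin((r2−r1)/C) = asin(-4/94) = -2.4389°
wrap1 = π − 2β = 184.8777°
wrap2 = π + 2β = 175.1223°
tangent length = C·cosβ = 93.9149
L = r1·wrap1 + r2·wrap2 + 2·C·cosβ = 7·3.2267 + 3·3.0565 + 2·93.9149 = 219.5862

L=219.586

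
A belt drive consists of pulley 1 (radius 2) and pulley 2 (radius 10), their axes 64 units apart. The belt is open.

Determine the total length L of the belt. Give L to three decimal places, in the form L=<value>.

open belt: β = asin((r2−r1)/C) = asin(8/64) = 7.1808°
wrap1 = π − 2β = 165.6385°
wrap2 = π + 2β = 194.3615°
tangent length = C·cosβ = 63.4980
L = r1·wrap1 + r2·wrap2 + 2·C·cosβ = 2·2.8909 + 10·3.3922 + 2·63.4980 = 166.7004

L=166.700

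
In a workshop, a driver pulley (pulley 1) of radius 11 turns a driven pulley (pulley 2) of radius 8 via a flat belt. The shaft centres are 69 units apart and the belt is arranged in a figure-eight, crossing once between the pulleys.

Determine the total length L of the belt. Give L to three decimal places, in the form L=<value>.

crossed belt: β = asin((r1+r2)/C) = asin(19/69) = 15.9836°
wrap1 = wrap2 = π + 2β = 211.9672°
tangent length = C·cosβ = 66.3325
L = (r1+r2)·wrap + 2·C·cosβ = 19·3.6995 + 2·66.3325 = 202.9560

L=202.956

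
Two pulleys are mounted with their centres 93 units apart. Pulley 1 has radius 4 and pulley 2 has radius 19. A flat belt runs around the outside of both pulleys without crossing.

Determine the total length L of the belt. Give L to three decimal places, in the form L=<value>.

L=260.681

open belt: β = asin((r2−r1)/C) = asin(15/93) = 9.2818°
wrap1 = π − 2β = 161.4364°
wrap2 = π + 2β = 198.5636°
tangent length = C·cosβ = 91.7824
L = r1·wrap1 + r2·wrap2 + 2·C·cosβ = 4·2.8176 + 19·3.4656 + 2·91.7824 = 260.6813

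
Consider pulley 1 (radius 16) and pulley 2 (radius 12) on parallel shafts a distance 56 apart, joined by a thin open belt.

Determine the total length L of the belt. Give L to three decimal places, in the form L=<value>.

open belt: β = asin((r2−r1)/C) = asin(-4/56) = -4.0960°
wrap1 = π − 2β = 188.1921°
wrap2 = π + 2β = 171.8079°
tangent length = C·cosβ = 55.8570
L = r1·wrap1 + r2·wrap2 + 2·C·cosβ = 16·3.2846 + 12·2.9986 + 2·55.8570 = 200.2504

L=200.250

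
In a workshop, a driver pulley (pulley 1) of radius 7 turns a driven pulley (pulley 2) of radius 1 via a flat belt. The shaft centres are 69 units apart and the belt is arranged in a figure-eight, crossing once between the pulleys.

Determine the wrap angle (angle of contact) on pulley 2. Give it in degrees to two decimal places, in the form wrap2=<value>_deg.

crossed belt: β = asin((r1+r2)/C) = asin(8/69) = 6.6580°
wrap1 = wrap2 = π + 2β = 193.3159°

wrap2=193.32_deg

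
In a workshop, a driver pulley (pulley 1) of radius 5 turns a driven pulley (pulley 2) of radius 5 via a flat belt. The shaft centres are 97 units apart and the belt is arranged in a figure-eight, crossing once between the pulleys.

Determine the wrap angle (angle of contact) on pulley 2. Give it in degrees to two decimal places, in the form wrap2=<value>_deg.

wrap2=191.83_deg

crossed belt: β = asin((r1+r2)/C) = asin(10/97) = 5.9173°
wrap1 = wrap2 = π + 2β = 191.8346°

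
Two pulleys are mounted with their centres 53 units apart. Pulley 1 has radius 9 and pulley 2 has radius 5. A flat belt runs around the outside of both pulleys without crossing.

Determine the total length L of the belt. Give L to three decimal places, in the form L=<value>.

L=150.284

open belt: β = asin((r2−r1)/C) = asin(-4/53) = -4.3283°
wrap1 = π − 2β = 188.6567°
wrap2 = π + 2β = 171.3433°
tangent length = C·cosβ = 52.8488
L = r1·wrap1 + r2·wrap2 + 2·C·cosβ = 9·3.2927 + 5·2.9905 + 2·52.8488 = 150.2843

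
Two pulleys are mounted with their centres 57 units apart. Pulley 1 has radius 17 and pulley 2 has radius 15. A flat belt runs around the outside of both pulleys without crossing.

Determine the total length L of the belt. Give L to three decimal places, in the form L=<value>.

open belt: β = asin((r2−r1)/C) = asin(-2/57) = -2.0108°
wrap1 = π − 2β = 184.0216°
wrap2 = π + 2β = 175.9784°
tangent length = C·cosβ = 56.9649
L = r1·wrap1 + r2·wrap2 + 2·C·cosβ = 17·3.2118 + 15·3.0714 + 2·56.9649 = 214.6011

L=214.601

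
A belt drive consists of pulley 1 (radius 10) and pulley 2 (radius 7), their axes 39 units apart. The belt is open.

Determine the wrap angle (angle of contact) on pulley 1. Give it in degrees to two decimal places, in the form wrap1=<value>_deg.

wrap1=188.82_deg

open belt: β = asin((r2−r1)/C) = asin(-3/39) = -4.4117°
wrap1 = π − 2β = 188.8235°
wrap2 = π + 2β = 171.1765°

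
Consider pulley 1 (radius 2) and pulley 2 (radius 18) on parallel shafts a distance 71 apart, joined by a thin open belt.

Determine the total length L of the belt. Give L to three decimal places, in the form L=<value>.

open belt: β = asin((r2−r1)/C) = asin(16/71) = 13.0236°
wrap1 = π − 2β = 153.9528°
wrap2 = π + 2β = 206.0472°
tangent length = C·cosβ = 69.1737
L = r1·wrap1 + r2·wrap2 + 2·C·cosβ = 2·2.6870 + 18·3.5962 + 2·69.1737 = 208.4530

L=208.453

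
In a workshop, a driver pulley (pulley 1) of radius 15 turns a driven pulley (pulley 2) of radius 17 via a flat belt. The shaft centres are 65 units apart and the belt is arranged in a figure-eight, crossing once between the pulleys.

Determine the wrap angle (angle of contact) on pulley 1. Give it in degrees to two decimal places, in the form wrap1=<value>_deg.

crossed belt: β = asin((r1+r2)/C) = asin(32/65) = 29.4924°
wrap1 = wrap2 = π + 2β = 238.9847°

wrap1=238.98_deg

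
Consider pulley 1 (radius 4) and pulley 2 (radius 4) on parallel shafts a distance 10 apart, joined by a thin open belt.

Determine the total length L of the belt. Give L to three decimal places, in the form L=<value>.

L=45.133

open belt: β = asin((r2−r1)/C) = asin(0/10) = 0.0000°
wrap1 = π − 2β = 180.0000°
wrap2 = π + 2β = 180.0000°
tangent length = C·cosβ = 10.0000
L = r1·wrap1 + r2·wrap2 + 2·C·cosβ = 4·3.1416 + 4·3.1416 + 2·10.0000 = 45.1327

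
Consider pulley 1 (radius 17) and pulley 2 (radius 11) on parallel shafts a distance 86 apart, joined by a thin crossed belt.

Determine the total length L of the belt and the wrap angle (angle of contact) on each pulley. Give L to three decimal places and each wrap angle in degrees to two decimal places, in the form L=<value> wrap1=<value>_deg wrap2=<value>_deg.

crossed belt: β = asin((r1+r2)/C) = asin(28/86) = 19.0008°
wrap1 = wrap2 = π + 2β = 218.0016°
tangent length = C·cosβ = 81.3142
L = (r1+r2)·wrap + 2·C·cosβ = 28·3.8048 + 2·81.3142 = 269.1641

L=269.164 wrap1=218.00_deg wrap2=218.00_deg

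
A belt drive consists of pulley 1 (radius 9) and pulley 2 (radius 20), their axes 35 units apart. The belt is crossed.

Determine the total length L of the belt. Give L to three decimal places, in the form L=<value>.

crossed belt: β = asin((r1+r2)/C) = asin(29/35) = 55.9523°
wrap1 = wrap2 = π + 2β = 291.9045°
tangent length = C·cosβ = 19.5959
L = (r1+r2)·wrap + 2·C·cosβ = 29·5.0947 + 2·19.5959 = 186.9380

L=186.938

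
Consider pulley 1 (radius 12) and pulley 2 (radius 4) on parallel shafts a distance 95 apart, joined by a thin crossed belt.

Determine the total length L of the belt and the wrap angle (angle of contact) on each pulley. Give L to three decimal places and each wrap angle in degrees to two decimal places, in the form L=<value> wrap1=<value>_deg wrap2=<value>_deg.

crossed belt: β = asin((r1+r2)/C) = asin(16/95) = 9.6960°
wrap1 = wrap2 = π + 2β = 199.3921°
tangent length = C·cosβ = 93.6429
L = (r1+r2)·wrap + 2·C·cosβ = 16·3.4800 + 2·93.6429 = 242.9666

L=242.967 wrap1=199.39_deg wrap2=199.39_deg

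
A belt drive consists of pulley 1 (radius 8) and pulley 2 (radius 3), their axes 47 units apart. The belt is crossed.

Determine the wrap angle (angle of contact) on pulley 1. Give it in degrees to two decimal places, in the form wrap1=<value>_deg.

crossed belt: β = asin((r1+r2)/C) = asin(11/47) = 13.5352°
wrap1 = wrap2 = π + 2β = 207.0704°

wrap1=207.07_deg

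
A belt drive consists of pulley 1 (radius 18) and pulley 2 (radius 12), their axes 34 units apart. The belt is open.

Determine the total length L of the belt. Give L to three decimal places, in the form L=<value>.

open belt: β = asin((r2−r1)/C) = asin(-6/34) = -10.1642°
wrap1 = π − 2β = 200.3285°
wrap2 = π + 2β = 159.6715°
tangent length = C·cosβ = 33.4664
L = r1·wrap1 + r2·wrap2 + 2·C·cosβ = 18·3.4964 + 12·2.7868 + 2·33.4664 = 163.3094

L=163.309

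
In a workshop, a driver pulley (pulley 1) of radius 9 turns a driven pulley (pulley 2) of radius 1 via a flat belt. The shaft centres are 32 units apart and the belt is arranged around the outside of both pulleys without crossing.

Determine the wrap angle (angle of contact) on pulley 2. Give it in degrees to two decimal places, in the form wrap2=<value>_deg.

wrap2=151.04_deg

open belt: β = asin((r2−r1)/C) = asin(-8/32) = -14.4775°
wrap1 = π − 2β = 208.9550°
wrap2 = π + 2β = 151.0450°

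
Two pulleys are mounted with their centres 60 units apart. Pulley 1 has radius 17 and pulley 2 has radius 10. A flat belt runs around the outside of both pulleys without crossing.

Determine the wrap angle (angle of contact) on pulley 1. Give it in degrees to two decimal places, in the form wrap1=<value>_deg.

wrap1=193.40_deg

open belt: β = asin((r2−r1)/C) = asin(-7/60) = -6.6998°
wrap1 = π − 2β = 193.3995°
wrap2 = π + 2β = 166.6005°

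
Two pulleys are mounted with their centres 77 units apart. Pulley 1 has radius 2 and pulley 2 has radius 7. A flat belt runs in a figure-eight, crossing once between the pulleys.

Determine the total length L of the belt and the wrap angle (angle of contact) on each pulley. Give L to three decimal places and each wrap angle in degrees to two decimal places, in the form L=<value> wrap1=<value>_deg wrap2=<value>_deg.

L=183.327 wrap1=193.42_deg wrap2=193.42_deg

crossed belt: β = asin((r1+r2)/C) = asin(9/77) = 6.7123°
wrap1 = wrap2 = π + 2β = 193.4245°
tangent length = C·cosβ = 76.4722
L = (r1+r2)·wrap + 2·C·cosβ = 9·3.3759 + 2·76.4722 = 183.3275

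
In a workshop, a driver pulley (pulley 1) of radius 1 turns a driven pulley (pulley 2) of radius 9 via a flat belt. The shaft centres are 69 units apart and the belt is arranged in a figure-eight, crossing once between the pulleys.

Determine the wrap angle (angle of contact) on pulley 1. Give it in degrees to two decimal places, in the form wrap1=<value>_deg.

crossed belt: β = asin((r1+r2)/C) = asin(10/69) = 8.3331°
wrap1 = wrap2 = π + 2β = 196.6662°

wrap1=196.67_deg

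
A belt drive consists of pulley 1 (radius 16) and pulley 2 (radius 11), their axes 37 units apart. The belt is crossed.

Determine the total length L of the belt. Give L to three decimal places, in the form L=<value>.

crossed belt: β = asin((r1+r2)/C) = asin(27/37) = 46.8637°
wrap1 = wrap2 = π + 2β = 273.7275°
tangent length = C·cosβ = 25.2982
L = (r1+r2)·wrap + 2·C·cosβ = 27·4.7774 + 2·25.2982 = 179.5875

L=179.587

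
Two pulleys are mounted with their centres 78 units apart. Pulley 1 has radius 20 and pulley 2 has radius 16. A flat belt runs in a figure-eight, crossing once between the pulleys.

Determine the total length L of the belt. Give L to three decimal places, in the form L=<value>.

L=286.029

crossed belt: β = asin((r1+r2)/C) = asin(36/78) = 27.4864°
wrap1 = wrap2 = π + 2β = 234.9729°
tangent length = C·cosβ = 69.1954
L = (r1+r2)·wrap + 2·C·cosβ = 36·4.1010 + 2·69.1954 = 286.0285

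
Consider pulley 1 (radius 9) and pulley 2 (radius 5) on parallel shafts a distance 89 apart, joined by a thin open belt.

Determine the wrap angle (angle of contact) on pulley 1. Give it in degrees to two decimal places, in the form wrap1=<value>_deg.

open belt: β = asin((r2−r1)/C) = asin(-4/89) = -2.5760°
wrap1 = π − 2β = 185.1519°
wrap2 = π + 2β = 174.8481°

wrap1=185.15_deg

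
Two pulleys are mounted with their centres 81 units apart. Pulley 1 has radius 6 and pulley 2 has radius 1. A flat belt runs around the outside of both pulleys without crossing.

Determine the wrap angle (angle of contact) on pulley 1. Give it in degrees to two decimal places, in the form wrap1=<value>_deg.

open belt: β = asin((r2−r1)/C) = asin(-5/81) = -3.5390°
wrap1 = π − 2β = 187.0781°
wrap2 = π + 2β = 172.9219°

wrap1=187.08_deg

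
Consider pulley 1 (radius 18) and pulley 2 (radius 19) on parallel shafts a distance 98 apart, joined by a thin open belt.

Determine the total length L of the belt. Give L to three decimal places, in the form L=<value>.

open belt: β = asin((r2−r1)/C) = asin(1/98) = 0.5847°
wrap1 = π − 2β = 178.8307°
wrap2 = π + 2β = 181.1693°
tangent length = C·cosβ = 97.9949
L = r1·wrap1 + r2·wrap2 + 2·C·cosβ = 18·3.1212 + 19·3.1620 + 2·97.9949 = 312.2491

L=312.249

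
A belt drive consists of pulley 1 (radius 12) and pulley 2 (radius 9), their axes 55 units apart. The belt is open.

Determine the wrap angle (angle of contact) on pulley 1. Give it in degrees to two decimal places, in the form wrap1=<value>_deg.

wrap1=186.25_deg

open belt: β = asin((r2−r1)/C) = asin(-3/55) = -3.1268°
wrap1 = π − 2β = 186.2536°
wrap2 = π + 2β = 173.7464°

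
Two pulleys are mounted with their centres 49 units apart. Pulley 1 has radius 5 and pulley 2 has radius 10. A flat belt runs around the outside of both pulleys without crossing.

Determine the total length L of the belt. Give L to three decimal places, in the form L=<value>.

L=145.635

open belt: β = asin((r2−r1)/C) = asin(5/49) = 5.8567°
wrap1 = π − 2β = 168.2866°
wrap2 = π + 2β = 191.7134°
tangent length = C·cosβ = 48.7442
L = r1·wrap1 + r2·wrap2 + 2·C·cosβ = 5·2.9372 + 10·3.3460 + 2·48.7442 = 145.6345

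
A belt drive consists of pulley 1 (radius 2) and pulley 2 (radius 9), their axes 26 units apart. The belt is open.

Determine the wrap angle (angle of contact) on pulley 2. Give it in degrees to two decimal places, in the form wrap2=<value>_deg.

open belt: β = asin((r2−r1)/C) = asin(7/26) = 15.6185°
wrap1 = π − 2β = 148.7630°
wrap2 = π + 2β = 211.2370°

wrap2=211.24_deg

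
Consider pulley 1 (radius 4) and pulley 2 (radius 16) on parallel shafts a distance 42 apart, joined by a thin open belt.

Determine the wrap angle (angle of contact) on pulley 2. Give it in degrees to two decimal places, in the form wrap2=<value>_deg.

wrap2=213.20_deg

open belt: β = asin((r2−r1)/C) = asin(12/42) = 16.6015°
wrap1 = π − 2β = 146.7969°
wrap2 = π + 2β = 213.2031°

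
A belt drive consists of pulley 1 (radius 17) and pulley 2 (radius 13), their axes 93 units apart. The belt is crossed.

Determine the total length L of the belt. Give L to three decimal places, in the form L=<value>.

crossed belt: β = asin((r1+r2)/C) = asin(30/93) = 18.8191°
wrap1 = wrap2 = π + 2β = 217.6381°
tangent length = C·cosβ = 88.0284
L = (r1+r2)·wrap + 2·C·cosβ = 30·3.7985 + 2·88.0284 = 290.0119

L=290.012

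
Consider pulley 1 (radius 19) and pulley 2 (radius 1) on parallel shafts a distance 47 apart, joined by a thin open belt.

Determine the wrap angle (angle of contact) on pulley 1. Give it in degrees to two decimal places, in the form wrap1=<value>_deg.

wrap1=225.04_deg

open belt: β = asin((r2−r1)/C) = asin(-18/47) = -22.5183°
wrap1 = π − 2β = 225.0366°
wrap2 = π + 2β = 134.9634°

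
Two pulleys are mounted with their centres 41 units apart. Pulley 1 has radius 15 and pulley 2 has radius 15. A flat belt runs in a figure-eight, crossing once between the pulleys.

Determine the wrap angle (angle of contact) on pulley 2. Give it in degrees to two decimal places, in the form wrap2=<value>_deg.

wrap2=274.06_deg

crossed belt: β = asin((r1+r2)/C) = asin(30/41) = 47.0297°
wrap1 = wrap2 = π + 2β = 274.0594°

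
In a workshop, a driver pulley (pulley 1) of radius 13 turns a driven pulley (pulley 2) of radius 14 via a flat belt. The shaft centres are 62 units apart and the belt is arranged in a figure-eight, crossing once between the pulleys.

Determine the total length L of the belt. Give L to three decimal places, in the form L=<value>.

crossed belt: β = asin((r1+r2)/C) = asin(27/62) = 25.8161°
wrap1 = wrap2 = π + 2β = 231.6322°
tangent length = C·cosβ = 55.8122
L = (r1+r2)·wrap + 2·C·cosβ = 27·4.0427 + 2·55.8122 = 220.7785

L=220.778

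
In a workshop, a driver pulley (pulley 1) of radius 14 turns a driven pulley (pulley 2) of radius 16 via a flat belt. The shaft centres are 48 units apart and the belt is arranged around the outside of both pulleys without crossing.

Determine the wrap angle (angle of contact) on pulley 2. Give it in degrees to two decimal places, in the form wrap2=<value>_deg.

open belt: β = asin((r2−r1)/C) = asin(2/48) = 2.3880°
wrap1 = π − 2β = 175.2240°
wrap2 = π + 2β = 184.7760°

wrap2=184.78_deg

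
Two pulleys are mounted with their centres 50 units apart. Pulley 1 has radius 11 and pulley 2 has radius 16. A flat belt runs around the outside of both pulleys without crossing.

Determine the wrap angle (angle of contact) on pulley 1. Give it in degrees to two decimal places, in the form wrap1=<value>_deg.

wrap1=168.52_deg

open belt: β = asin((r2−r1)/C) = asin(5/50) = 5.7392°
wrap1 = π − 2β = 168.5217°
wrap2 = π + 2β = 191.4783°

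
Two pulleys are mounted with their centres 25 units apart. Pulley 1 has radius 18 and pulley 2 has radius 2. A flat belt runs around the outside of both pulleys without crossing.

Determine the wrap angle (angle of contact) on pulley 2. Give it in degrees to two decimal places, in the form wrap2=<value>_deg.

open belt: β = asin((r2−r1)/C) = asin(-16/25) = -39.7918°
wrap1 = π − 2β = 259.5836°
wrap2 = π + 2β = 100.4164°

wrap2=100.42_deg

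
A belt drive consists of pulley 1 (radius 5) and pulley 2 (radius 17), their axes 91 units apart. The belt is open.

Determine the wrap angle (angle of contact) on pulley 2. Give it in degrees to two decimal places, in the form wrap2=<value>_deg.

wrap2=195.16_deg

open belt: β = asin((r2−r1)/C) = asin(12/91) = 7.5776°
wrap1 = π − 2β = 164.8449°
wrap2 = π + 2β = 195.1551°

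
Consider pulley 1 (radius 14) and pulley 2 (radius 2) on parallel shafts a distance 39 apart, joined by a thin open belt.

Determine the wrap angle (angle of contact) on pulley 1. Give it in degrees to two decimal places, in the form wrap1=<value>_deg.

open belt: β = asin((r2−r1)/C) = asin(-12/39) = -17.9202°
wrap1 = π − 2β = 215.8404°
wrap2 = π + 2β = 144.1596°

wrap1=215.84_deg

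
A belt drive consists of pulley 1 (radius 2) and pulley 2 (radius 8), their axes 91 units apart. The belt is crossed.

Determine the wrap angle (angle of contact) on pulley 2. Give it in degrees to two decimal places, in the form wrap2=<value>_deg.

crossed belt: β = asin((r1+r2)/C) = asin(10/91) = 6.3090°
wrap1 = wrap2 = π + 2β = 192.6180°

wrap2=192.62_deg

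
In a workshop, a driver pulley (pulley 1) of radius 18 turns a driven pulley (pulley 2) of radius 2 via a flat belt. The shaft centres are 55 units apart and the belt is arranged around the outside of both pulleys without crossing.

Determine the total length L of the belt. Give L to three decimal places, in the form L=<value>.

open belt: β = asin((r2−r1)/C) = asin(-16/55) = -16.9124°
wrap1 = π − 2β = 213.8248°
wrap2 = π + 2β = 146.1752°
tangent length = C·cosβ = 52.6213
L = r1·wrap1 + r2·wrap2 + 2·C·cosβ = 18·3.7319 + 2·2.5512 + 2·52.6213 = 177.5201

L=177.520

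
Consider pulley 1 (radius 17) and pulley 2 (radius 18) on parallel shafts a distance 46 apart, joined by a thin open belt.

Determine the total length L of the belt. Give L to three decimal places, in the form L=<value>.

open belt: β = asin((r2−r1)/C) = asin(1/46) = 1.2457°
wrap1 = π − 2β = 177.5087°
wrap2 = π + 2β = 182.4913°
tangent length = C·cosβ = 45.9891
L = r1·wrap1 + r2·wrap2 + 2·C·cosβ = 17·3.0981 + 18·3.1851 + 2·45.9891 = 201.9775

L=201.977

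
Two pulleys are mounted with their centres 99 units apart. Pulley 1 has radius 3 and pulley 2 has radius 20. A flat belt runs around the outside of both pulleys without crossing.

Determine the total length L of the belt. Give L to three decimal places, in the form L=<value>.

L=273.183

open belt: β = asin((r2−r1)/C) = asin(17/99) = 9.8877°
wrap1 = π − 2β = 160.2247°
wrap2 = π + 2β = 199.7753°
tangent length = C·cosβ = 97.5295
L = r1·wrap1 + r2·wrap2 + 2·C·cosβ = 3·2.7964 + 20·3.4867 + 2·97.5295 = 273.1831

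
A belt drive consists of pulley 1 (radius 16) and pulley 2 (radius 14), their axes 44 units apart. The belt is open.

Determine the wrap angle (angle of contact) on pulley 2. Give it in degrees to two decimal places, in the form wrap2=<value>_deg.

wrap2=174.79_deg

open belt: β = asin((r2−r1)/C) = asin(-2/44) = -2.6053°
wrap1 = π − 2β = 185.2105°
wrap2 = π + 2β = 174.7895°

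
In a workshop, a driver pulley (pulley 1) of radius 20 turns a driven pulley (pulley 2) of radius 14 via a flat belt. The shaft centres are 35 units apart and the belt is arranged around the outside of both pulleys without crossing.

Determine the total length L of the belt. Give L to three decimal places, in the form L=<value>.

L=177.845

open belt: β = asin((r2−r1)/C) = asin(-6/35) = -9.8709°
wrap1 = π − 2β = 199.7418°
wrap2 = π + 2β = 160.2582°
tangent length = C·cosβ = 34.4819
L = r1·wrap1 + r2·wrap2 + 2·C·cosβ = 20·3.4862 + 14·2.7970 + 2·34.4819 = 177.8453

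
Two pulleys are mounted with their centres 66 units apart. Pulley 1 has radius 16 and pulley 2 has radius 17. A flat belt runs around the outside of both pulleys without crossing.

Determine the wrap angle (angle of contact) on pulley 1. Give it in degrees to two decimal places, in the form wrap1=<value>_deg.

wrap1=178.26_deg

open belt: β = asin((r2−r1)/C) = asin(1/66) = 0.8682°
wrap1 = π − 2β = 178.2637°
wrap2 = π + 2β = 181.7363°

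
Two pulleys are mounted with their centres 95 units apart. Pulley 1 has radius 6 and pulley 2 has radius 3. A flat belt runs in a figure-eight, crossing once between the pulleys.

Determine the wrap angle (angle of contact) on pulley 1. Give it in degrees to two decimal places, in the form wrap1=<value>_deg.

wrap1=190.87_deg

crossed belt: β = asin((r1+r2)/C) = asin(9/95) = 5.4362°
wrap1 = wrap2 = π + 2β = 190.8723°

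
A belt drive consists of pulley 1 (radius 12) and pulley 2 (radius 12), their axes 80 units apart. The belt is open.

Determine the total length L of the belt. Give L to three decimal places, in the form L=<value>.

L=235.398

open belt: β = asin((r2−r1)/C) = asin(0/80) = 0.0000°
wrap1 = π − 2β = 180.0000°
wrap2 = π + 2β = 180.0000°
tangent length = C·cosβ = 80.0000
L = r1·wrap1 + r2·wrap2 + 2·C·cosβ = 12·3.1416 + 12·3.1416 + 2·80.0000 = 235.3982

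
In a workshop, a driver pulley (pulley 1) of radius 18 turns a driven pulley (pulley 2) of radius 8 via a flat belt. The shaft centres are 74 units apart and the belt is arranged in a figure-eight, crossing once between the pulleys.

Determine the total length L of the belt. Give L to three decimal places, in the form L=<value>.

L=238.914

crossed belt: β = asin((r1+r2)/C) = asin(26/74) = 20.5700°
wrap1 = wrap2 = π + 2β = 221.1400°
tangent length = C·cosβ = 69.2820
L = (r1+r2)·wrap + 2·C·cosβ = 26·3.8596 + 2·69.2820 = 238.9142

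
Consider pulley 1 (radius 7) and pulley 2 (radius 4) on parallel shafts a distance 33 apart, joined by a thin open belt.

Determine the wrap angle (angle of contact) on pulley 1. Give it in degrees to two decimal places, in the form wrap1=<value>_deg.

open belt: β = asin((r2−r1)/C) = asin(-3/33) = -5.2159°
wrap1 = π − 2β = 190.4318°
wrap2 = π + 2β = 169.5682°

wrap1=190.43_deg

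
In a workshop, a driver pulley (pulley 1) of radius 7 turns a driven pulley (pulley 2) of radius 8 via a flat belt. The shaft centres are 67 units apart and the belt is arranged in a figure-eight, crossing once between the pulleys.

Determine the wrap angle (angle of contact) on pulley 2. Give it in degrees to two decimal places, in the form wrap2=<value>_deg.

crossed belt: β = asin((r1+r2)/C) = asin(15/67) = 12.9371°
wrap1 = wrap2 = π + 2β = 205.8741°

wrap2=205.87_deg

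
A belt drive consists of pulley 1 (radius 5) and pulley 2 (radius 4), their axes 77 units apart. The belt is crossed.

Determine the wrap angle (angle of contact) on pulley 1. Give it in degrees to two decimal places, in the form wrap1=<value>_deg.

wrap1=193.42_deg

crossed belt: β = asin((r1+r2)/C) = asin(9/77) = 6.7123°
wrap1 = wrap2 = π + 2β = 193.4245°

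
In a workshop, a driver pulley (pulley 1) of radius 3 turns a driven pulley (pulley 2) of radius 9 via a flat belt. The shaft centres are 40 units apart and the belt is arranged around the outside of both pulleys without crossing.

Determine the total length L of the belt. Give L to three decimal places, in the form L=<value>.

open belt: β = asin((r2−r1)/C) = asin(6/40) = 8.6269°
wrap1 = π − 2β = 162.7461°
wrap2 = π + 2β = 197.2539°
tangent length = C·cosβ = 39.5474
L = r1·wrap1 + r2·wrap2 + 2·C·cosβ = 3·2.8405 + 9·3.4427 + 2·39.5474 = 118.6008

L=118.601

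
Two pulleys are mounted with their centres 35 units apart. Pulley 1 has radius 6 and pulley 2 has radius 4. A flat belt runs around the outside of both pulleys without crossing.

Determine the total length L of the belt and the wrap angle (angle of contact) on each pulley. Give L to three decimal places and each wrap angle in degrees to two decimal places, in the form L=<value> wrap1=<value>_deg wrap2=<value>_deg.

open belt: β = asin((r2−r1)/C) = asin(-2/35) = -3.2758°
wrap1 = π − 2β = 186.5517°
wrap2 = π + 2β = 173.4483°
tangent length = C·cosβ = 34.9428
L = r1·wrap1 + r2·wrap2 + 2·C·cosβ = 6·3.2559 + 4·3.0272 + 2·34.9428 = 101.5302

L=101.530 wrap1=186.55_deg wrap2=173.45_deg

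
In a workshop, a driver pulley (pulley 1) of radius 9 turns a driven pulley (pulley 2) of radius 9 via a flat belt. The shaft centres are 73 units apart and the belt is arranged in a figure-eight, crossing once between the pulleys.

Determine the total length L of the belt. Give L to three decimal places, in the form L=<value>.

crossed belt: β = asin((r1+r2)/C) = asin(18/73) = 14.2750°
wrap1 = wrap2 = π + 2β = 208.5499°
tangent length = C·cosβ = 70.7460
L = (r1+r2)·wrap + 2·C·cosβ = 18·3.6399 + 2·70.7460 = 207.0099

L=207.010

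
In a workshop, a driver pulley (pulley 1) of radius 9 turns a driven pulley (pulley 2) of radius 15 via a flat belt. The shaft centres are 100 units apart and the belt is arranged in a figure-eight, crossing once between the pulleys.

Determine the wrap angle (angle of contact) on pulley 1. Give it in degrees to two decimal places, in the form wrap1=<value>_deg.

crossed belt: β = asin((r1+r2)/C) = asin(24/100) = 13.8865°
wrap1 = wrap2 = π + 2β = 207.7731°

wrap1=207.77_deg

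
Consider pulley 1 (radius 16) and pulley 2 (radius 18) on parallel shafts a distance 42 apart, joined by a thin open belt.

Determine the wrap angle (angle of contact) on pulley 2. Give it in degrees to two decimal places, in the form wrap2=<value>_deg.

wrap2=185.46_deg

open belt: β = asin((r2−r1)/C) = asin(2/42) = 2.7294°
wrap1 = π − 2β = 174.5412°
wrap2 = π + 2β = 185.4588°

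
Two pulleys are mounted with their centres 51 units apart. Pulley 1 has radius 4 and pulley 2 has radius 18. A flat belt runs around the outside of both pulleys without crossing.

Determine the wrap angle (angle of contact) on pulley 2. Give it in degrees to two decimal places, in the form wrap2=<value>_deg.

wrap2=211.87_deg

open belt: β = asin((r2−r1)/C) = asin(14/51) = 15.9328°
wrap1 = π − 2β = 148.1344°
wrap2 = π + 2β = 211.8656°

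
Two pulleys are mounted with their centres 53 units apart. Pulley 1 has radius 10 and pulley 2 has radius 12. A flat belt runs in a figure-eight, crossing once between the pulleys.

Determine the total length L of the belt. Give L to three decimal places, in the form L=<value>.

crossed belt: β = asin((r1+r2)/C) = asin(22/53) = 24.5253°
wrap1 = wrap2 = π + 2β = 229.0505°
tangent length = C·cosβ = 48.2183
L = (r1+r2)·wrap + 2·C·cosβ = 22·3.9977 + 2·48.2183 = 184.3856

L=184.386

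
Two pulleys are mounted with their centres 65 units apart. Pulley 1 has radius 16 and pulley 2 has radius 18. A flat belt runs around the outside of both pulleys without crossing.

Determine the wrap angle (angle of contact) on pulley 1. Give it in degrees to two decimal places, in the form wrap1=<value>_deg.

open belt: β = asin((r2−r1)/C) = asin(2/65) = 1.7632°
wrap1 = π − 2β = 176.4735°
wrap2 = π + 2β = 183.5265°

wrap1=176.47_deg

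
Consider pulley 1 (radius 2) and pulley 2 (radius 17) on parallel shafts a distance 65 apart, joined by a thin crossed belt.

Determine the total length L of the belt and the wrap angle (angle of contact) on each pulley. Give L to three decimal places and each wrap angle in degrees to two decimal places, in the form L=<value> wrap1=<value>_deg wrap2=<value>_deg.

L=195.285 wrap1=213.99_deg wrap2=213.99_deg

crossed belt: β = asin((r1+r2)/C) = asin(19/65) = 16.9962°
wrap1 = wrap2 = π + 2β = 213.9923°
tangent length = C·cosβ = 62.1611
L = (r1+r2)·wrap + 2·C·cosβ = 19·3.7349 + 2·62.1611 = 195.2847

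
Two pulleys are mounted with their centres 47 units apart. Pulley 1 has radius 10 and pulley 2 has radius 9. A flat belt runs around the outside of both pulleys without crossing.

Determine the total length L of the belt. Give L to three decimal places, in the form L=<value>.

L=153.712

open belt: β = asin((r2−r1)/C) = asin(-1/47) = -1.2192°
wrap1 = π − 2β = 182.4383°
wrap2 = π + 2β = 177.5617°
tangent length = C·cosβ = 46.9894
L = r1·wrap1 + r2·wrap2 + 2·C·cosβ = 10·3.1841 + 9·3.0990 + 2·46.9894 = 153.7115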